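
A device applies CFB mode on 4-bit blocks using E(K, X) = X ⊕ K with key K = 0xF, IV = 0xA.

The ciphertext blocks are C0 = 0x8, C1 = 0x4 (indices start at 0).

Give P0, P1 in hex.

CFB decryption: P_i = C_i ⊕ E(K, C_{i−1}), with C_{−1} = IV.
P0: E(K, 0xA) = 0x5; 0x8 ⊕ 0x5 = 0xD.
P1: E(K, 0x8) = 0x7; 0x4 ⊕ 0x7 = 0x3.

P0 = 0xD, P1 = 0x3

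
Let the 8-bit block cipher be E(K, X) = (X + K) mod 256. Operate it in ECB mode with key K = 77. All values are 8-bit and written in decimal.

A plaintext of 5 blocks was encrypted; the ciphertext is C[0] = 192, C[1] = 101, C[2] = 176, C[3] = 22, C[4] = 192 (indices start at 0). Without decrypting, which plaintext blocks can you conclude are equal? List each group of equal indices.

ECB encrypts each block independently with the same key, so equal ciphertext blocks imply equal plaintext blocks.
C[0] = C[4] = 192, so P[0] = P[4].

P[0] = P[4]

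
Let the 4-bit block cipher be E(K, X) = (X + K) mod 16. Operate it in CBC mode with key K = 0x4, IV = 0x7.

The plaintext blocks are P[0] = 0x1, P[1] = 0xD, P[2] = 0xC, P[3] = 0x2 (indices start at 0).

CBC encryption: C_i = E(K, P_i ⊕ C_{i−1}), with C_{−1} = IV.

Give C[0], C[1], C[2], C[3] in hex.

C[0] = 0xA, C[1] = 0xB, C[2] = 0xB, C[3] = 0xD

C[0]: P[0] ⊕ 0x7 = 0x6; E(K, 0x6) = 0xA.
C[1]: P[1] ⊕ 0xA = 0x7; E(K, 0x7) = 0xB.
C[2]: P[2] ⊕ 0xB = 0x7; E(K, 0x7) = 0xB.
C[3]: P[3] ⊕ 0xB = 0x9; E(K, 0x9) = 0xD.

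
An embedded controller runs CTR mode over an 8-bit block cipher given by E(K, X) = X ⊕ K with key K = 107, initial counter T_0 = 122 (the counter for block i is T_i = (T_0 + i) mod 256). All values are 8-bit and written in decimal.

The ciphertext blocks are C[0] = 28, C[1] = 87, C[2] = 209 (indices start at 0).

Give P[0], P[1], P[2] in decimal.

P[0] = 13, P[1] = 71, P[2] = 198

CTR decryption: S_i = E(K, T_i) where T_i is the counter for block i; P_i = C_i ⊕ S_i.
P[0]: T = 122, S = E(K, T) = 17; 28 ⊕ 17 = 13.
P[1]: T = 123, S = E(K, T) = 16; 87 ⊕ 16 = 71.
P[2]: T = 124, S = E(K, T) = 23; 209 ⊕ 23 = 198.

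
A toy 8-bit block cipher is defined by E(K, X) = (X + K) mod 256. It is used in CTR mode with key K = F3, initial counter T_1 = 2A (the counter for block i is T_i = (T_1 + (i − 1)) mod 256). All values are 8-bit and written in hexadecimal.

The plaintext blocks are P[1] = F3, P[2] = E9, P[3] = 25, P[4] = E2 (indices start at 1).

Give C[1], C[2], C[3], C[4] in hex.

C[1] = EE, C[2] = F7, C[3] = 3A, C[4] = C2

CTR encryption: S_i = E(K, T_i) where T_i is the counter for block i; C_i = P_i ⊕ S_i.
C[1]: T = 2A, S = E(K, T) = 1D; F3 ⊕ 1D = EE.
C[2]: T = 2B, S = E(K, T) = 1E; E9 ⊕ 1E = F7.
C[3]: T = 2C, S = E(K, T) = 1F; 25 ⊕ 1F = 3A.
C[4]: T = 2D, S = E(K, T) = 20; E2 ⊕ 20 = C2.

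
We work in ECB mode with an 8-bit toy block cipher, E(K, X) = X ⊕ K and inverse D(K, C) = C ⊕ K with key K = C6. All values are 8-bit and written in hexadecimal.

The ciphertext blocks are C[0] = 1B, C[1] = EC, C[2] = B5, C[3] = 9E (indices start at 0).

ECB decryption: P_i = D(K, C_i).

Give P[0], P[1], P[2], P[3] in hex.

P[0]: D(K, 1B) = DD.
P[1]: D(K, EC) = 2A.
P[2]: D(K, B5) = 73.
P[3]: D(K, 9E) = 58.

P[0] = DD, P[1] = 2A, P[2] = 73, P[3] = 58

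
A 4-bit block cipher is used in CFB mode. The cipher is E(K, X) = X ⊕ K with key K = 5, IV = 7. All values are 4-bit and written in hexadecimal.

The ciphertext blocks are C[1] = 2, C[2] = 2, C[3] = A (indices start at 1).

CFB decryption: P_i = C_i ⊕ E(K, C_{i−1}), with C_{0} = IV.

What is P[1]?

P[1] = 0

P[1]: E(K, 7) = 2; 2 ⊕ 2 = 0.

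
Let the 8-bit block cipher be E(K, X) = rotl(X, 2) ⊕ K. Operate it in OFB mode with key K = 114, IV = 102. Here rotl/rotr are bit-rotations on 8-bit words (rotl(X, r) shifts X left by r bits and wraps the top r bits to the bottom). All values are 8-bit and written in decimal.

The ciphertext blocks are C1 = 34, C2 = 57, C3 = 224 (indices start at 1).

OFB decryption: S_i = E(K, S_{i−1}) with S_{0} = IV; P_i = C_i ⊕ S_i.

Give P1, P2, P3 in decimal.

P1: S = E(K, 102) = 235; 34 ⊕ 235 = 201.
P2: S = E(K, 235) = 221; 57 ⊕ 221 = 228.
P3: S = E(K, 221) = 5; 224 ⊕ 5 = 229.

P1 = 201, P2 = 228, P3 = 229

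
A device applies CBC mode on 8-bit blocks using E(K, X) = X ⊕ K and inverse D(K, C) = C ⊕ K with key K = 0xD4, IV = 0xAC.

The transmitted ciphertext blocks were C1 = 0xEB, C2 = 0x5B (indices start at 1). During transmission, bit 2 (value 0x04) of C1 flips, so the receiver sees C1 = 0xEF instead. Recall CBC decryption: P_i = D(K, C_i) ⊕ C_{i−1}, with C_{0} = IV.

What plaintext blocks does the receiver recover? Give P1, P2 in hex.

Only C1 changed, to 0xEF. In CBC, a change in C_i garbles P_i and flips the same bit in P_{i+1}. Decrypting the received ciphertext:
P1: D(K, 0xEF) = 0x3B; 0x3B ⊕ 0xAC = 0x97.
P2: D(K, 0x5B) = 0x8F; 0x8F ⊕ 0xEF = 0x60.
Blocks that differ from the original plaintext: P1, P2.

P1 = 0x97, P2 = 0x60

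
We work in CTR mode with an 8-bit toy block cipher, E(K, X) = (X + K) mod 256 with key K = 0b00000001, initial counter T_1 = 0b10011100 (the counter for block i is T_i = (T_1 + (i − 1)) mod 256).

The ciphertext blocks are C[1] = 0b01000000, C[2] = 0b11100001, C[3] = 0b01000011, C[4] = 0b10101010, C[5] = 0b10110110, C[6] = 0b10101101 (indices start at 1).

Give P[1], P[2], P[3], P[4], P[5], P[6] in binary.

P[1] = 0b11011101, P[2] = 0b01111111, P[3] = 0b11011100, P[4] = 0b00001010, P[5] = 0b00010111, P[6] = 0b00001111

CTR decryption: S_i = E(K, T_i) where T_i is the counter for block i; P_i = C_i ⊕ S_i.
P[1]: T = 0b10011100, S = E(K, T) = 0b10011101; 0b01000000 ⊕ 0b10011101 = 0b11011101.
P[2]: T = 0b10011101, S = E(K, T) = 0b10011110; 0b11100001 ⊕ 0b10011110 = 0b01111111.
P[3]: T = 0b10011110, S = E(K, T) = 0b10011111; 0b01000011 ⊕ 0b10011111 = 0b11011100.
P[4]: T = 0b10011111, S = E(K, T) = 0b10100000; 0b10101010 ⊕ 0b10100000 = 0b00001010.
P[5]: T = 0b10100000, S = E(K, T) = 0b10100001; 0b10110110 ⊕ 0b10100001 = 0b00010111.
P[6]: T = 0b10100001, S = E(K, T) = 0b10100010; 0b10101101 ⊕ 0b10100010 = 0b00001111.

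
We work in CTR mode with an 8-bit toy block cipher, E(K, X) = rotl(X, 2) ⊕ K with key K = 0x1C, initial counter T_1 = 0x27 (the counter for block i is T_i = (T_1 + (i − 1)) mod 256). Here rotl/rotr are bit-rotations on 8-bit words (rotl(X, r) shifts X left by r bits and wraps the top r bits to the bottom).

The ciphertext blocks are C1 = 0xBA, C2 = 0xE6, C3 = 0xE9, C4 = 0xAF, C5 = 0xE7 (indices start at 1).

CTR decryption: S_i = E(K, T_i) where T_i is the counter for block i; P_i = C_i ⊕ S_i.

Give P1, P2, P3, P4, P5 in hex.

P1 = 0x3A, P2 = 0x5A, P3 = 0x51, P4 = 0x1B, P5 = 0x57

P1: T = 0x27, S = E(K, T) = 0x80; 0xBA ⊕ 0x80 = 0x3A.
P2: T = 0x28, S = E(K, T) = 0xBC; 0xE6 ⊕ 0xBC = 0x5A.
P3: T = 0x29, S = E(K, T) = 0xB8; 0xE9 ⊕ 0xB8 = 0x51.
P4: T = 0x2A, S = E(K, T) = 0xB4; 0xAF ⊕ 0xB4 = 0x1B.
P5: T = 0x2B, S = E(K, T) = 0xB0; 0xE7 ⊕ 0xB0 = 0x57.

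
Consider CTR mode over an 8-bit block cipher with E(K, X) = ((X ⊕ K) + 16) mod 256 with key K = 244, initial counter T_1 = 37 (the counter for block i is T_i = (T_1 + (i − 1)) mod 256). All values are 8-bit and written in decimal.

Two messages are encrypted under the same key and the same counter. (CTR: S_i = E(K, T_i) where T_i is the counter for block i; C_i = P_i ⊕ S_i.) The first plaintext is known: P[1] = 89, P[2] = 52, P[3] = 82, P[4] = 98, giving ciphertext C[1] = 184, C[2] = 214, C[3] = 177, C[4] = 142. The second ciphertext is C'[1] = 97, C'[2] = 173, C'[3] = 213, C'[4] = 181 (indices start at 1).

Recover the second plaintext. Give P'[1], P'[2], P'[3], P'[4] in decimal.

P'[1] = 128, P'[2] = 79, P'[3] = 54, P'[4] = 89

In CTR with a reused counter, both messages share the same keystream S_i, so C_i ⊕ C'_i = P_i ⊕ P'_i and thus P'_i = P_i ⊕ C_i ⊕ C'_i.
P'[1]: 89 ⊕ 184 ⊕ 97 = 128.
P'[2]: 52 ⊕ 214 ⊕ 173 = 79.
P'[3]: 82 ⊕ 177 ⊕ 213 = 54.
P'[4]: 98 ⊕ 142 ⊕ 181 = 89.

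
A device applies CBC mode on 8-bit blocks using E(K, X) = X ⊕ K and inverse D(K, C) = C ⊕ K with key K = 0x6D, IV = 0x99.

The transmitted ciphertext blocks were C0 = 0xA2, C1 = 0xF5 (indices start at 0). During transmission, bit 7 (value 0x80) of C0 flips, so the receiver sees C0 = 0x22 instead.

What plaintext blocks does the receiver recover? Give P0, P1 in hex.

CBC decryption: P_i = D(K, C_i) ⊕ C_{i−1}, with C_{−1} = IV.
Only C0 changed, to 0x22. In CBC, a change in C_i garbles P_i and flips the same bit in P_{i+1}. Decrypting the received ciphertext:
P0: D(K, 0x22) = 0x4F; 0x4F ⊕ 0x99 = 0xD6.
P1: D(K, 0xF5) = 0x98; 0x98 ⊕ 0x22 = 0xBA.
Blocks that differ from the original plaintext: P0, P1.

P0 = 0xD6, P1 = 0xBA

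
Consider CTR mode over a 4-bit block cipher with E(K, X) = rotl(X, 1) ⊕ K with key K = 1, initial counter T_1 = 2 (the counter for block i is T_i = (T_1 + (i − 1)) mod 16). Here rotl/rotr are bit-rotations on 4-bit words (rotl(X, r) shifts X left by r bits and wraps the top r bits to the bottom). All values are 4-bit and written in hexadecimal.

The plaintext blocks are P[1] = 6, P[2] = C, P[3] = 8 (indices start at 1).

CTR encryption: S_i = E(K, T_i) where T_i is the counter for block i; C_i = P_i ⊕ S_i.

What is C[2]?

C[2] = B

C[1]: T = 2, S = E(K, T) = 5; 6 ⊕ 5 = 3.
C[2]: T = 3, S = E(K, T) = 7; C ⊕ 7 = B.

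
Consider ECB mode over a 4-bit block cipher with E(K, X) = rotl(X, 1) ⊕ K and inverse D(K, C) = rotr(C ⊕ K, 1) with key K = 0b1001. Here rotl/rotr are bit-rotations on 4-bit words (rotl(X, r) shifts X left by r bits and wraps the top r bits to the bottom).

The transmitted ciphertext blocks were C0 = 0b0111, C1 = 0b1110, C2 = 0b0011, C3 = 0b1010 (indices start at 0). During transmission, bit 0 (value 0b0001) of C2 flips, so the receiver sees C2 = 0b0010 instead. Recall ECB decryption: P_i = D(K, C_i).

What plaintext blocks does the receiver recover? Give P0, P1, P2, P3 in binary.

Only C2 changed, to 0b0010. In ECB, a change in C_i affects only P_i. Decrypting the received ciphertext:
P0: D(K, 0b0111) = 0b0111.
P1: D(K, 0b1110) = 0b1011.
P2: D(K, 0b0010) = 0b1101.
P3: D(K, 0b1010) = 0b1001.
Blocks that differ from the original plaintext: P2.

P0 = 0b0111, P1 = 0b1011, P2 = 0b1101, P3 = 0b1001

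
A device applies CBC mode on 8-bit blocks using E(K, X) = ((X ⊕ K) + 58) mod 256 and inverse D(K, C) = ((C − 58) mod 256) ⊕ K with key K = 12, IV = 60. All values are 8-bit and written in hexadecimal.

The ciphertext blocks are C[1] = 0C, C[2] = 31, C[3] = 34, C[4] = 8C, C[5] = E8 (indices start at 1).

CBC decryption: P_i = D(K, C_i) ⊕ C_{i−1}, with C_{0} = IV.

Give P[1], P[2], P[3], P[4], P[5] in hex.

P[1]: D(K, 0C) = A6; A6 ⊕ 60 = C6.
P[2]: D(K, 31) = CB; CB ⊕ 0C = C7.
P[3]: D(K, 34) = CE; CE ⊕ 31 = FF.
P[4]: D(K, 8C) = 26; 26 ⊕ 34 = 12.
P[5]: D(K, E8) = 82; 82 ⊕ 8C = 0E.

P[1] = C6, P[2] = C7, P[3] = FF, P[4] = 12, P[5] = 0E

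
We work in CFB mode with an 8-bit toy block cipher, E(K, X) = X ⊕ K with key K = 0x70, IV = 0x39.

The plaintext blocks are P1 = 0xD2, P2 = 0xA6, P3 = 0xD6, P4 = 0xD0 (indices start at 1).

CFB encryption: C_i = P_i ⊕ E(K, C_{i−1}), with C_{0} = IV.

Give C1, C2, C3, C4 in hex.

C1 = 0x9B, C2 = 0x4D, C3 = 0xEB, C4 = 0x4B

C1: E(K, 0x39) = 0x49; 0xD2 ⊕ 0x49 = 0x9B.
C2: E(K, 0x9B) = 0xEB; 0xA6 ⊕ 0xEB = 0x4D.
C3: E(K, 0x4D) = 0x3D; 0xD6 ⊕ 0x3D = 0xEB.
C4: E(K, 0xEB) = 0x9B; 0xD0 ⊕ 0x9B = 0x4B.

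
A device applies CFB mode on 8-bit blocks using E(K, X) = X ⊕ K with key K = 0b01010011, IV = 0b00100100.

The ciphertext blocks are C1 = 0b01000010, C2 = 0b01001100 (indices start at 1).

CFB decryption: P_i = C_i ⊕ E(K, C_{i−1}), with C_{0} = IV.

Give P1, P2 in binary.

P1: E(K, 0b00100100) = 0b01110111; 0b01000010 ⊕ 0b01110111 = 0b00110101.
P2: E(K, 0b01000010) = 0b00010001; 0b01001100 ⊕ 0b00010001 = 0b01011101.

P1 = 0b00110101, P2 = 0b01011101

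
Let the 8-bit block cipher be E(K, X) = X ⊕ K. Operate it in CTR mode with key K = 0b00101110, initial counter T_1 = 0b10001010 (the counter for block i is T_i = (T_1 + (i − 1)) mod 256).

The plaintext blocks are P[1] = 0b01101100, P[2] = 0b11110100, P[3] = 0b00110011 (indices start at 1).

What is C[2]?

C[2] = 0b01010001

CTR encryption: S_i = E(K, T_i) where T_i is the counter for block i; C_i = P_i ⊕ S_i.
C[1]: T = 0b10001010, S = E(K, T) = 0b10100100; 0b01101100 ⊕ 0b10100100 = 0b11001000.
C[2]: T = 0b10001011, S = E(K, T) = 0b10100101; 0b11110100 ⊕ 0b10100101 = 0b01010001.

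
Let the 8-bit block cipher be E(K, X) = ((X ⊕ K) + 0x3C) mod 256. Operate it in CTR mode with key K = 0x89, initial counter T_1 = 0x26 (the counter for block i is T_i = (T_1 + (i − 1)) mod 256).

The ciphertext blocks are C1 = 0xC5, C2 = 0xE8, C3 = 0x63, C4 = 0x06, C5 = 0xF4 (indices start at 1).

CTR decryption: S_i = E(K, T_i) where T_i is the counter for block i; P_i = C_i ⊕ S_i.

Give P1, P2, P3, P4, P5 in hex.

P1 = 0x2E, P2 = 0x02, P3 = 0xBE, P4 = 0xDA, P5 = 0x2B

P1: T = 0x26, S = E(K, T) = 0xEB; 0xC5 ⊕ 0xEB = 0x2E.
P2: T = 0x27, S = E(K, T) = 0xEA; 0xE8 ⊕ 0xEA = 0x02.
P3: T = 0x28, S = E(K, T) = 0xDD; 0x63 ⊕ 0xDD = 0xBE.
P4: T = 0x29, S = E(K, T) = 0xDC; 0x06 ⊕ 0xDC = 0xDA.
P5: T = 0x2A, S = E(K, T) = 0xDF; 0xF4 ⊕ 0xDF = 0x2B.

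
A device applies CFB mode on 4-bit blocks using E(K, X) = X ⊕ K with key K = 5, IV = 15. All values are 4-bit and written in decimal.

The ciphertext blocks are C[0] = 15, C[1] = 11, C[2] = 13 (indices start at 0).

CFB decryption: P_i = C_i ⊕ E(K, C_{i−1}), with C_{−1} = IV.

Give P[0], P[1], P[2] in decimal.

P[0] = 5, P[1] = 1, P[2] = 3

P[0]: E(K, 15) = 10; 15 ⊕ 10 = 5.
P[1]: E(K, 15) = 10; 11 ⊕ 10 = 1.
P[2]: E(K, 11) = 14; 13 ⊕ 14 = 3.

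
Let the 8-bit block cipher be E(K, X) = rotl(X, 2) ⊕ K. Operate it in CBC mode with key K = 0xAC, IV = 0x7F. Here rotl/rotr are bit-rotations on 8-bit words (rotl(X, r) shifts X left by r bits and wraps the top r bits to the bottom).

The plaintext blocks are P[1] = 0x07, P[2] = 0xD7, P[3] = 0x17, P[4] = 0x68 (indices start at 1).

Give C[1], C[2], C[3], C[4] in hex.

CBC encryption: C_i = E(K, P_i ⊕ C_{i−1}), with C_{0} = IV.
C[1]: P[1] ⊕ 0x7F = 0x78; E(K, 0x78) = 0x4D.
C[2]: P[2] ⊕ 0x4D = 0x9A; E(K, 0x9A) = 0xC6.
C[3]: P[3] ⊕ 0xC6 = 0xD1; E(K, 0xD1) = 0xEB.
C[4]: P[4] ⊕ 0xEB = 0x83; E(K, 0x83) = 0xA2.

C[1] = 0x4D, C[2] = 0xC6, C[3] = 0xEB, C[4] = 0xA2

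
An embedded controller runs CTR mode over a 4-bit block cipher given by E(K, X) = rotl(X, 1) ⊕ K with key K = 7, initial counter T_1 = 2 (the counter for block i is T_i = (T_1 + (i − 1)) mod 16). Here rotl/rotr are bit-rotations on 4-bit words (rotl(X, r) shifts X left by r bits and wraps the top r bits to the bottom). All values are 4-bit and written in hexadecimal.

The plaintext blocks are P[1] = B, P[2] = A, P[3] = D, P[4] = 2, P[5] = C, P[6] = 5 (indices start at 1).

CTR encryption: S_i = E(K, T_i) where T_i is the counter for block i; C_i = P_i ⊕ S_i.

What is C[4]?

C[4] = F

C[1]: T = 2, S = E(K, T) = 3; B ⊕ 3 = 8.
C[2]: T = 3, S = E(K, T) = 1; A ⊕ 1 = B.
C[3]: T = 4, S = E(K, T) = F; D ⊕ F = 2.
C[4]: T = 5, S = E(K, T) = D; 2 ⊕ D = F.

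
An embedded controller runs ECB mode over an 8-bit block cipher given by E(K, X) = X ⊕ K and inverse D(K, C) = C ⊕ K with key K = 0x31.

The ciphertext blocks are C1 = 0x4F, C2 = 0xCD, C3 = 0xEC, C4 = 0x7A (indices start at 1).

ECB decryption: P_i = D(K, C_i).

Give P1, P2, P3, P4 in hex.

P1: D(K, 0x4F) = 0x7E.
P2: D(K, 0xCD) = 0xFC.
P3: D(K, 0xEC) = 0xDD.
P4: D(K, 0x7A) = 0x4B.

P1 = 0x7E, P2 = 0xFC, P3 = 0xDD, P4 = 0x4B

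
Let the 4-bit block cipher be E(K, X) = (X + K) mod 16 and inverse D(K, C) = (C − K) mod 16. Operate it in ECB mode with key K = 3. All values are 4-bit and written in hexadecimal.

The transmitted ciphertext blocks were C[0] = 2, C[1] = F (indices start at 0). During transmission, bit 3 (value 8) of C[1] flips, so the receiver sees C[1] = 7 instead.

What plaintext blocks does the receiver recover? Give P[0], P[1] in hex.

P[0] = F, P[1] = 4

ECB decryption: P_i = D(K, C_i).
Only C[1] changed, to 7. In ECB, a change in C_i affects only P_i. Decrypting the received ciphertext:
P[0]: D(K, 2) = F.
P[1]: D(K, 7) = 4.
Blocks that differ from the original plaintext: P[1].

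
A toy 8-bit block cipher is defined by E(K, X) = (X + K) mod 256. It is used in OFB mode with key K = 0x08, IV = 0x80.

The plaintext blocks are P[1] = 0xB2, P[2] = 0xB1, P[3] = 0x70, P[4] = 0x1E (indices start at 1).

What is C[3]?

OFB encryption: S_i = E(K, S_{i−1}) with S_{0} = IV; C_i = P_i ⊕ S_i.
C[1]: S = E(K, 0x80) = 0x88; 0xB2 ⊕ 0x88 = 0x3A.
C[2]: S = E(K, 0x88) = 0x90; 0xB1 ⊕ 0x90 = 0x21.
C[3]: S = E(K, 0x90) = 0x98; 0x70 ⊕ 0x98 = 0xE8.

C[3] = 0xE8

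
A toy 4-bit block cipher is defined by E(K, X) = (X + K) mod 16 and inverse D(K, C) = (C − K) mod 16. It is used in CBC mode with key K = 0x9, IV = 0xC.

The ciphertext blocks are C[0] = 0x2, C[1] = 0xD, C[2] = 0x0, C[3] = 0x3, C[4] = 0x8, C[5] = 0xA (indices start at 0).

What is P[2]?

P[2] = 0xA

CBC decryption: P_i = D(K, C_i) ⊕ C_{i−1}, with C_{−1} = IV.
P[2]: D(K, 0x0) = 0x7; 0x7 ⊕ 0xD = 0xA.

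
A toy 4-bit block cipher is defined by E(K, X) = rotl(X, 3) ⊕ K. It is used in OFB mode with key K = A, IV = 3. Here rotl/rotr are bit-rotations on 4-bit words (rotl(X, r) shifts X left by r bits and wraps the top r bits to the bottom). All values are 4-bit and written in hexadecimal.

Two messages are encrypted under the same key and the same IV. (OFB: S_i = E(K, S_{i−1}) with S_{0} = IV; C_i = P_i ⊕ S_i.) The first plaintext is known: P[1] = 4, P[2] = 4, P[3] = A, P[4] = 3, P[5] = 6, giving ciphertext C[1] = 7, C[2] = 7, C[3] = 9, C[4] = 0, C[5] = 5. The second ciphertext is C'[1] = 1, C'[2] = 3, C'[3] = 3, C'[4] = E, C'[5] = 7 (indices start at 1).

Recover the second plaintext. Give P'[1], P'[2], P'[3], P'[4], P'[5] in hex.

P'[1] = 2, P'[2] = 0, P'[3] = 0, P'[4] = D, P'[5] = 4

In OFB with a reused IV, both messages share the same keystream S_i, so C_i ⊕ C'_i = P_i ⊕ P'_i and thus P'_i = P_i ⊕ C_i ⊕ C'_i.
P'[1]: 4 ⊕ 7 ⊕ 1 = 2.
P'[2]: 4 ⊕ 7 ⊕ 3 = 0.
P'[3]: A ⊕ 9 ⊕ 3 = 0.
P'[4]: 3 ⊕ 0 ⊕ E = D.
P'[5]: 6 ⊕ 5 ⊕ 7 = 4.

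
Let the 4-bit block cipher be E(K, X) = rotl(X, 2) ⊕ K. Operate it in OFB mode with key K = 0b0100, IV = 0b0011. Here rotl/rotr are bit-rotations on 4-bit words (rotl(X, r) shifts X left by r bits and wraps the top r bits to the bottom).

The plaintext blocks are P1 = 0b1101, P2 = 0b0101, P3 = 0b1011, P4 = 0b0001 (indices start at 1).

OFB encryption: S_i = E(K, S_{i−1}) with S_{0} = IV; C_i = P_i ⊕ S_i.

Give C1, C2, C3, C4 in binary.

C1: S = E(K, 0b0011) = 0b1000; 0b1101 ⊕ 0b1000 = 0b0101.
C2: S = E(K, 0b1000) = 0b0110; 0b0101 ⊕ 0b0110 = 0b0011.
C3: S = E(K, 0b0110) = 0b1101; 0b1011 ⊕ 0b1101 = 0b0110.
C4: S = E(K, 0b1101) = 0b0011; 0b0001 ⊕ 0b0011 = 0b0010.

C1 = 0b0101, C2 = 0b0011, C3 = 0b0110, C4 = 0b0010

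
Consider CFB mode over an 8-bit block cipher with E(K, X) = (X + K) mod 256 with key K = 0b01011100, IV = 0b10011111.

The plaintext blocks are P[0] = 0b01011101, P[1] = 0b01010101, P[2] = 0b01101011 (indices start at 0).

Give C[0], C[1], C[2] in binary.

C[0] = 0b10100110, C[1] = 0b01010111, C[2] = 0b11011000

CFB encryption: C_i = P_i ⊕ E(K, C_{i−1}), with C_{−1} = IV.
C[0]: E(K, 0b10011111) = 0b11111011; 0b01011101 ⊕ 0b11111011 = 0b10100110.
C[1]: E(K, 0b10100110) = 0b00000010; 0b01010101 ⊕ 0b00000010 = 0b01010111.
C[2]: E(K, 0b01010111) = 0b10110011; 0b01101011 ⊕ 0b10110011 = 0b11011000.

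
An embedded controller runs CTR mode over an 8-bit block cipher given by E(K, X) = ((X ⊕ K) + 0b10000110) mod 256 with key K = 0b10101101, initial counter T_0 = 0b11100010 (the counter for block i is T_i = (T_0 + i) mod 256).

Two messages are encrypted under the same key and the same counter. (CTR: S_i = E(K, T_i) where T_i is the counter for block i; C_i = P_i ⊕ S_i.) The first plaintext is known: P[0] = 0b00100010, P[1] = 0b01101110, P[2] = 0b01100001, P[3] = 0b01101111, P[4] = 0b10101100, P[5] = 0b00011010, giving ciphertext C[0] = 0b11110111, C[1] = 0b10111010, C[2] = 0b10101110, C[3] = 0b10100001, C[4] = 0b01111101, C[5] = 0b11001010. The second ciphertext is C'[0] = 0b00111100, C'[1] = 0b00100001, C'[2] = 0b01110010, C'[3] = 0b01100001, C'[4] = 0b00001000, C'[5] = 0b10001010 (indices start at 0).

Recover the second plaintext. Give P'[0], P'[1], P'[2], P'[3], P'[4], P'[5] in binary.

P'[0] = 0b11101001, P'[1] = 0b11110101, P'[2] = 0b10111101, P'[3] = 0b10101111, P'[4] = 0b11011001, P'[5] = 0b01011010

In CTR with a reused counter, both messages share the same keystream S_i, so C_i ⊕ C'_i = P_i ⊕ P'_i and thus P'_i = P_i ⊕ C_i ⊕ C'_i.
P'[0]: 0b00100010 ⊕ 0b11110111 ⊕ 0b00111100 = 0b11101001.
P'[1]: 0b01101110 ⊕ 0b10111010 ⊕ 0b00100001 = 0b11110101.
P'[2]: 0b01100001 ⊕ 0b10101110 ⊕ 0b01110010 = 0b10111101.
P'[3]: 0b01101111 ⊕ 0b10100001 ⊕ 0b01100001 = 0b10101111.
P'[4]: 0b10101100 ⊕ 0b01111101 ⊕ 0b00001000 = 0b11011001.
P'[5]: 0b00011010 ⊕ 0b11001010 ⊕ 0b10001010 = 0b01011010.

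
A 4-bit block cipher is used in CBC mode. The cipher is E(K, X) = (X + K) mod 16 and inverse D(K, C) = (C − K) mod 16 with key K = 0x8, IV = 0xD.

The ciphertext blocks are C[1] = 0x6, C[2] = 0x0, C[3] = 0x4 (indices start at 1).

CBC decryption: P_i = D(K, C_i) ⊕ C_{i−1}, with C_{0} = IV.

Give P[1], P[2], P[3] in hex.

P[1]: D(K, 0x6) = 0xE; 0xE ⊕ 0xD = 0x3.
P[2]: D(K, 0x0) = 0x8; 0x8 ⊕ 0x6 = 0xE.
P[3]: D(K, 0x4) = 0xC; 0xC ⊕ 0x0 = 0xC.

P[1] = 0x3, P[2] = 0xE, P[3] = 0xC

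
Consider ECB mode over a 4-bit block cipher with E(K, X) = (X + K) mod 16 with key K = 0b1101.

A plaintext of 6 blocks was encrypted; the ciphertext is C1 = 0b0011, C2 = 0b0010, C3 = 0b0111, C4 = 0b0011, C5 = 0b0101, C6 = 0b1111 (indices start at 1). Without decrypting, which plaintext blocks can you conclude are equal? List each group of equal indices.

ECB encrypts each block independently with the same key, so equal ciphertext blocks imply equal plaintext blocks.
C1 = C4 = 0b0011, so P1 = P4.

P1 = P4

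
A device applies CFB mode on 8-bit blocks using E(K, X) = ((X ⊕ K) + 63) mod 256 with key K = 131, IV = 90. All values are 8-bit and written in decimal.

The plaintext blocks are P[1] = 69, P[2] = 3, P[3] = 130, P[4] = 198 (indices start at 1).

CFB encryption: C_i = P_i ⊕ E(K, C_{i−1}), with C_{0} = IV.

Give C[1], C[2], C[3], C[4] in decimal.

C[1]: E(K, 90) = 24; 69 ⊕ 24 = 93.
C[2]: E(K, 93) = 29; 3 ⊕ 29 = 30.
C[3]: E(K, 30) = 220; 130 ⊕ 220 = 94.
C[4]: E(K, 94) = 28; 198 ⊕ 28 = 218.

C[1] = 93, C[2] = 30, C[3] = 94, C[4] = 218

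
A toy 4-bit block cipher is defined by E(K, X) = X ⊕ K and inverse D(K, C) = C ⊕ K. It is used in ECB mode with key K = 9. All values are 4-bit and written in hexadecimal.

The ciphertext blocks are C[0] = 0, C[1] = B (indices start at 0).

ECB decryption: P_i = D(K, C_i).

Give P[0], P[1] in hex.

P[0]: D(K, 0) = 9.
P[1]: D(K, B) = 2.

P[0] = 9, P[1] = 2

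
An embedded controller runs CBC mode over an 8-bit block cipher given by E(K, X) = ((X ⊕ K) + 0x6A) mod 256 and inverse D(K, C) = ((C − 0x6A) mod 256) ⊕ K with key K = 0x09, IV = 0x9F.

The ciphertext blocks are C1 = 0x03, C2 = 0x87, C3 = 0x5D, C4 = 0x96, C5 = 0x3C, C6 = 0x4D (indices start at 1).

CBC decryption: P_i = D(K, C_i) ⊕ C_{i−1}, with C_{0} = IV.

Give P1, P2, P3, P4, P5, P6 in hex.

P1: D(K, 0x03) = 0x90; 0x90 ⊕ 0x9F = 0x0F.
P2: D(K, 0x87) = 0x14; 0x14 ⊕ 0x03 = 0x17.
P3: D(K, 0x5D) = 0xFA; 0xFA ⊕ 0x87 = 0x7D.
P4: D(K, 0x96) = 0x25; 0x25 ⊕ 0x5D = 0x78.
P5: D(K, 0x3C) = 0xDB; 0xDB ⊕ 0x96 = 0x4D.
P6: D(K, 0x4D) = 0xEA; 0xEA ⊕ 0x3C = 0xD6.

P1 = 0x0F, P2 = 0x17, P3 = 0x7D, P4 = 0x78, P5 = 0x4D, P6 = 0xD6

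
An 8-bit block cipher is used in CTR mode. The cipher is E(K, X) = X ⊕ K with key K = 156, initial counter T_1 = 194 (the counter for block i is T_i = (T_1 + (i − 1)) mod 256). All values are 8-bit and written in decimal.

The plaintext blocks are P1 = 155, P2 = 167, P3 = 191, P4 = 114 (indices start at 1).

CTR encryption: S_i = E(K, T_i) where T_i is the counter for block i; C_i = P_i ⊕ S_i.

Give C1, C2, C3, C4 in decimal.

C1: T = 194, S = E(K, T) = 94; 155 ⊕ 94 = 197.
C2: T = 195, S = E(K, T) = 95; 167 ⊕ 95 = 248.
C3: T = 196, S = E(K, T) = 88; 191 ⊕ 88 = 231.
C4: T = 197, S = E(K, T) = 89; 114 ⊕ 89 = 43.

C1 = 197, C2 = 248, C3 = 231, C4 = 43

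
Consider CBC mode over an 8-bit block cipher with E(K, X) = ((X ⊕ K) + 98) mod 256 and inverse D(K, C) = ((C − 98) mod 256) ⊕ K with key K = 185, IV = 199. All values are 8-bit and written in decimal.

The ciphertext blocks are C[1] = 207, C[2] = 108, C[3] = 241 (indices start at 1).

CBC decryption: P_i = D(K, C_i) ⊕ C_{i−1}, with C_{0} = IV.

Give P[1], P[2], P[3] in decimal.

P[1] = 19, P[2] = 124, P[3] = 90

P[1]: D(K, 207) = 212; 212 ⊕ 199 = 19.
P[2]: D(K, 108) = 179; 179 ⊕ 207 = 124.
P[3]: D(K, 241) = 54; 54 ⊕ 108 = 90.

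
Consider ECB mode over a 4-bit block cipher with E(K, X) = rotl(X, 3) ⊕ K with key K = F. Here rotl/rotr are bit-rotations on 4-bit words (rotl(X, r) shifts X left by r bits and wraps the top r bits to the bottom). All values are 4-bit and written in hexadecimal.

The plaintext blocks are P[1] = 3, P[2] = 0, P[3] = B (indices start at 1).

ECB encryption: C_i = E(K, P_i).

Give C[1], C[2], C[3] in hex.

C[1]: E(K, 3) = 6.
C[2]: E(K, 0) = F.
C[3]: E(K, B) = 2.

C[1] = 6, C[2] = F, C[3] = 2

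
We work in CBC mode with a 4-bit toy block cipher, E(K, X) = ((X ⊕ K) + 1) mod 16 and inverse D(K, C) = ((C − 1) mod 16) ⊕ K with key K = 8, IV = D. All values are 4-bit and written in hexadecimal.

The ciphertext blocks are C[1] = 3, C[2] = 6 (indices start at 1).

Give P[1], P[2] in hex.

P[1] = 7, P[2] = E

CBC decryption: P_i = D(K, C_i) ⊕ C_{i−1}, with C_{0} = IV.
P[1]: D(K, 3) = A; A ⊕ D = 7.
P[2]: D(K, 6) = D; D ⊕ 3 = E.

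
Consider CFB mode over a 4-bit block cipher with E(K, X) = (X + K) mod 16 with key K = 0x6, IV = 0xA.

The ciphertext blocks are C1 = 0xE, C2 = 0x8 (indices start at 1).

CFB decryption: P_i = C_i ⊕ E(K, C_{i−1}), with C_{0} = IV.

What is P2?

P2 = 0xC

P2: E(K, 0xE) = 0x4; 0x8 ⊕ 0x4 = 0xC.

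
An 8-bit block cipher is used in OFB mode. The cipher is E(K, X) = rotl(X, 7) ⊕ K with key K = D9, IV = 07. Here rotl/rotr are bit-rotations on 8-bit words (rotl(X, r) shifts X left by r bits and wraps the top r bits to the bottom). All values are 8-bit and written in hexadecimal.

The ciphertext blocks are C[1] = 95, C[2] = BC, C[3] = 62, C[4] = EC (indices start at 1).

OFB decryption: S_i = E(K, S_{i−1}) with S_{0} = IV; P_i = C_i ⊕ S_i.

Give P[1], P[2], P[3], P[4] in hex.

P[1] = CF, P[2] = 48, P[3] = C1, P[4] = E4

P[1]: S = E(K, 07) = 5A; 95 ⊕ 5A = CF.
P[2]: S = E(K, 5A) = F4; BC ⊕ F4 = 48.
P[3]: S = E(K, F4) = A3; 62 ⊕ A3 = C1.
P[4]: S = E(K, A3) = 08; EC ⊕ 08 = E4.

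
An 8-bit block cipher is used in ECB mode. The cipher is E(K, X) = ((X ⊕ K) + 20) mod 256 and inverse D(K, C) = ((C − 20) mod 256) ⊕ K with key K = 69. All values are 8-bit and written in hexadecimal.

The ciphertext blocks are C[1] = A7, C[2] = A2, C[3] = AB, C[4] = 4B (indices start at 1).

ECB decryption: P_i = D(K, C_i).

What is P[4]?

P[4] = 42

P[4]: D(K, 4B) = 42.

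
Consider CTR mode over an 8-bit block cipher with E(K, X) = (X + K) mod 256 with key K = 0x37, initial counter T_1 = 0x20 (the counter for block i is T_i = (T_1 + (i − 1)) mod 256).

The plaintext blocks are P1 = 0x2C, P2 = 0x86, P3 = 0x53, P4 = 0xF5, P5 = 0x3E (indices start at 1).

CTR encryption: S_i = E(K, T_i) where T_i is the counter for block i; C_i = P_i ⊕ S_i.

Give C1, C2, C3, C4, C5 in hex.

C1 = 0x7B, C2 = 0xDE, C3 = 0x0A, C4 = 0xAF, C5 = 0x65

C1: T = 0x20, S = E(K, T) = 0x57; 0x2C ⊕ 0x57 = 0x7B.
C2: T = 0x21, S = E(K, T) = 0x58; 0x86 ⊕ 0x58 = 0xDE.
C3: T = 0x22, S = E(K, T) = 0x59; 0x53 ⊕ 0x59 = 0x0A.
C4: T = 0x23, S = E(K, T) = 0x5A; 0xF5 ⊕ 0x5A = 0xAF.
C5: T = 0x24, S = E(K, T) = 0x5B; 0x3E ⊕ 0x5B = 0x65.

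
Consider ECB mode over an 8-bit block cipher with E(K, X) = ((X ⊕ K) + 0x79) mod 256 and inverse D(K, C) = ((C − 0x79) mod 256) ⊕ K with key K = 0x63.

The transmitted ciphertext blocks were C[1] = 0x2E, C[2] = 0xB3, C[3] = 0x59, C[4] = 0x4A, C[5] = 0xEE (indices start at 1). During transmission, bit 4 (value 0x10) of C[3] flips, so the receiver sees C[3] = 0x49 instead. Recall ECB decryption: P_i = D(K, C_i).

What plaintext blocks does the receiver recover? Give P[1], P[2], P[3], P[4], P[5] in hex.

P[1] = 0xD6, P[2] = 0x59, P[3] = 0xB3, P[4] = 0xB2, P[5] = 0x16

Only C[3] changed, to 0x49. In ECB, a change in C_i affects only P_i. Decrypting the received ciphertext:
P[1]: D(K, 0x2E) = 0xD6.
P[2]: D(K, 0xB3) = 0x59.
P[3]: D(K, 0x49) = 0xB3.
P[4]: D(K, 0x4A) = 0xB2.
P[5]: D(K, 0xEE) = 0x16.
Blocks that differ from the original plaintext: P[3].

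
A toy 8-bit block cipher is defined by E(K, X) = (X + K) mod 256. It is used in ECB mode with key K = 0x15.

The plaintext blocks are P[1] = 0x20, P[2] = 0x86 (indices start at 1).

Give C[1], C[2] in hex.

C[1] = 0x35, C[2] = 0x9B

ECB encryption: C_i = E(K, P_i).
C[1]: E(K, 0x20) = 0x35.
C[2]: E(K, 0x86) = 0x9B.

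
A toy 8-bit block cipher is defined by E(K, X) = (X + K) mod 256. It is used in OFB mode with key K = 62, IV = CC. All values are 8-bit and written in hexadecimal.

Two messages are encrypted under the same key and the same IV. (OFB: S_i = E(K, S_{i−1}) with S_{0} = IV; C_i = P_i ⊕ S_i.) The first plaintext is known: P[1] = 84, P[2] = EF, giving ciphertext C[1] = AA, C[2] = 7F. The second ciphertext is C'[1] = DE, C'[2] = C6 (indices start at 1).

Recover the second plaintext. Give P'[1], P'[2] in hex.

P'[1] = F0, P'[2] = 56

In OFB with a reused IV, both messages share the same keystream S_i, so C_i ⊕ C'_i = P_i ⊕ P'_i and thus P'_i = P_i ⊕ C_i ⊕ C'_i.
P'[1]: 84 ⊕ AA ⊕ DE = F0.
P'[2]: EF ⊕ 7F ⊕ C6 = 56.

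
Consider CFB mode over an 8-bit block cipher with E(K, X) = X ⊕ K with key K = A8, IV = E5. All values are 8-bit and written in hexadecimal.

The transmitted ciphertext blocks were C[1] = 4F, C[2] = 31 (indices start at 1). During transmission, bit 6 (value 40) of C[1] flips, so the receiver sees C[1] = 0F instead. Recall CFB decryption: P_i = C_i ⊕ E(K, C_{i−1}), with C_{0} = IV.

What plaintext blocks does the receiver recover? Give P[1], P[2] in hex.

Only C[1] changed, to 0F. In CFB, a change in C_i flips the same bit in P_i and garbles P_{i+1}. Decrypting the received ciphertext:
P[1]: E(K, E5) = 4D; 0F ⊕ 4D = 42.
P[2]: E(K, 0F) = A7; 31 ⊕ A7 = 96.
Blocks that differ from the original plaintext: P[1], P[2].

P[1] = 42, P[2] = 96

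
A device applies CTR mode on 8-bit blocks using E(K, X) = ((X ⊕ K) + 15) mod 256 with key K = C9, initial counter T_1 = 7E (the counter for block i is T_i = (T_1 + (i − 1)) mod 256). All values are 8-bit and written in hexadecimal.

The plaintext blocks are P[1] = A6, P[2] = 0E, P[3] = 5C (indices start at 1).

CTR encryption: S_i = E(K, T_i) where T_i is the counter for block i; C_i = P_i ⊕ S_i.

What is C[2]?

C[1]: T = 7E, S = E(K, T) = CC; A6 ⊕ CC = 6A.
C[2]: T = 7F, S = E(K, T) = CB; 0E ⊕ CB = C5.

C[2] = C5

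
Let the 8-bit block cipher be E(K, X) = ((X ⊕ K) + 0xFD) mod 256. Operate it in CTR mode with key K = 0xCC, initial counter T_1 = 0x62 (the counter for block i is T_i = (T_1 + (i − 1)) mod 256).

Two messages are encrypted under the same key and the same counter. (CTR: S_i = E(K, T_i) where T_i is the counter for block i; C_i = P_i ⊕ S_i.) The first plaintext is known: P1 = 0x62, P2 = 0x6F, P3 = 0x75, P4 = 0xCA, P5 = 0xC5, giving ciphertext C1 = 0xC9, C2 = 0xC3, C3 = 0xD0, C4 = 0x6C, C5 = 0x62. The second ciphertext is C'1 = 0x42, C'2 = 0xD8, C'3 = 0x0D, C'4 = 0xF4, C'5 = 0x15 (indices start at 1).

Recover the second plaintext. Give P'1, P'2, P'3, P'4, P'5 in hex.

P'1 = 0xE9, P'2 = 0x74, P'3 = 0xA8, P'4 = 0x52, P'5 = 0xB2

In CTR with a reused counter, both messages share the same keystream S_i, so C_i ⊕ C'_i = P_i ⊕ P'_i and thus P'_i = P_i ⊕ C_i ⊕ C'_i.
P'1: 0x62 ⊕ 0xC9 ⊕ 0x42 = 0xE9.
P'2: 0x6F ⊕ 0xC3 ⊕ 0xD8 = 0x74.
P'3: 0x75 ⊕ 0xD0 ⊕ 0x0D = 0xA8.
P'4: 0xCA ⊕ 0x6C ⊕ 0xF4 = 0x52.
P'5: 0xC5 ⊕ 0x62 ⊕ 0x15 = 0xB2.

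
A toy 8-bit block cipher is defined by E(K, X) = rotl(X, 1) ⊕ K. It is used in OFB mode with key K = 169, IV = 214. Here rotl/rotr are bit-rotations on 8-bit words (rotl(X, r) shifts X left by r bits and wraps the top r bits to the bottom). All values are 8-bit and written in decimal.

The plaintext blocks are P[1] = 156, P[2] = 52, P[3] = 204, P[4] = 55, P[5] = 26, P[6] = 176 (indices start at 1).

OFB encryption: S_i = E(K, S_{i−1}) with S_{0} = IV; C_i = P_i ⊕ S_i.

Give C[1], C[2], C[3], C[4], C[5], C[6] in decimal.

C[1]: S = E(K, 214) = 4; 156 ⊕ 4 = 152.
C[2]: S = E(K, 4) = 161; 52 ⊕ 161 = 149.
C[3]: S = E(K, 161) = 234; 204 ⊕ 234 = 38.
C[4]: S = E(K, 234) = 124; 55 ⊕ 124 = 75.
C[5]: S = E(K, 124) = 81; 26 ⊕ 81 = 75.
C[6]: S = E(K, 81) = 11; 176 ⊕ 11 = 187.

C[1] = 152, C[2] = 149, C[3] = 38, C[4] = 75, C[5] = 75, C[6] = 187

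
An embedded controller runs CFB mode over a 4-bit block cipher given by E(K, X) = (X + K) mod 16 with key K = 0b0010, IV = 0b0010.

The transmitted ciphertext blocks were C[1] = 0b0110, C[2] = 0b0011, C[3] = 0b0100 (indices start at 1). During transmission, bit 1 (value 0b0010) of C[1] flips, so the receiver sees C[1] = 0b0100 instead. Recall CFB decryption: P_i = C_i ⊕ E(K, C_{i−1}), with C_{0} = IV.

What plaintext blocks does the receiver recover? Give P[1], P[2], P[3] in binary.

Only C[1] changed, to 0b0100. In CFB, a change in C_i flips the same bit in P_i and garbles P_{i+1}. Decrypting the received ciphertext:
P[1]: E(K, 0b0010) = 0b0100; 0b0100 ⊕ 0b0100 = 0b0000.
P[2]: E(K, 0b0100) = 0b0110; 0b0011 ⊕ 0b0110 = 0b0101.
P[3]: E(K, 0b0011) = 0b0101; 0b0100 ⊕ 0b0101 = 0b0001.
Blocks that differ from the original plaintext: P[1], P[2].

P[1] = 0b0000, P[2] = 0b0101, P[3] = 0b0001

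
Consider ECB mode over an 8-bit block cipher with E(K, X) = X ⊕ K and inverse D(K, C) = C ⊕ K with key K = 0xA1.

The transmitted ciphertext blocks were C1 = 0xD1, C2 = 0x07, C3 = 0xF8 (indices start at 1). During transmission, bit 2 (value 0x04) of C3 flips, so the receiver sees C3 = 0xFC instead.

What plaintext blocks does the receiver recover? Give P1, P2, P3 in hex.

P1 = 0x70, P2 = 0xA6, P3 = 0x5D

ECB decryption: P_i = D(K, C_i).
Only C3 changed, to 0xFC. In ECB, a change in C_i affects only P_i. Decrypting the received ciphertext:
P1: D(K, 0xD1) = 0x70.
P2: D(K, 0x07) = 0xA6.
P3: D(K, 0xFC) = 0x5D.
Blocks that differ from the original plaintext: P3.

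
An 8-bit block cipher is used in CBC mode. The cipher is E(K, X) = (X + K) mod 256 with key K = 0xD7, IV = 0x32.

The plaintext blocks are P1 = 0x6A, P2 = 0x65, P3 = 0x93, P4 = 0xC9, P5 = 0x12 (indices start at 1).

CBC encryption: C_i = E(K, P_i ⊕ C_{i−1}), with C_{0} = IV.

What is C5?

C5 = 0xDC

C1: P1 ⊕ 0x32 = 0x58; E(K, 0x58) = 0x2F.
C2: P2 ⊕ 0x2F = 0x4A; E(K, 0x4A) = 0x21.
C3: P3 ⊕ 0x21 = 0xB2; E(K, 0xB2) = 0x89.
C4: P4 ⊕ 0x89 = 0x40; E(K, 0x40) = 0x17.
C5: P5 ⊕ 0x17 = 0x05; E(K, 0x05) = 0xDC.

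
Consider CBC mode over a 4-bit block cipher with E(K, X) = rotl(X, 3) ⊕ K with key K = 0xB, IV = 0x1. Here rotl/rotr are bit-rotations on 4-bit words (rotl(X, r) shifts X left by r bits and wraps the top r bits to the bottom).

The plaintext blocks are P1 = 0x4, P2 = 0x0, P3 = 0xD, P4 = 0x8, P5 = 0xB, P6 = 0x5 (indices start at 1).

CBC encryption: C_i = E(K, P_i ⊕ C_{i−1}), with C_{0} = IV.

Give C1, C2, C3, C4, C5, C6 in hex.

C1: P1 ⊕ 0x1 = 0x5; E(K, 0x5) = 0x1.
C2: P2 ⊕ 0x1 = 0x1; E(K, 0x1) = 0x3.
C3: P3 ⊕ 0x3 = 0xE; E(K, 0xE) = 0xC.
C4: P4 ⊕ 0xC = 0x4; E(K, 0x4) = 0x9.
C5: P5 ⊕ 0x9 = 0x2; E(K, 0x2) = 0xA.
C6: P6 ⊕ 0xA = 0xF; E(K, 0xF) = 0x4.

C1 = 0x1, C2 = 0x3, C3 = 0xC, C4 = 0x9, C5 = 0xA, C6 = 0x4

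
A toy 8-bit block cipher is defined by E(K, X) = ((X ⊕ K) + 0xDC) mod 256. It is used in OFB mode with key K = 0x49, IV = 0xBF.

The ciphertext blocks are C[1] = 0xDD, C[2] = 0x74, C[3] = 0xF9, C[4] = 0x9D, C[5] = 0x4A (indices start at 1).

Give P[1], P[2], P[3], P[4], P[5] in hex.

P[1] = 0x0F, P[2] = 0x03, P[3] = 0xE3, P[4] = 0xB2, P[5] = 0x08

OFB decryption: S_i = E(K, S_{i−1}) with S_{0} = IV; P_i = C_i ⊕ S_i.
P[1]: S = E(K, 0xBF) = 0xD2; 0xDD ⊕ 0xD2 = 0x0F.
P[2]: S = E(K, 0xD2) = 0x77; 0x74 ⊕ 0x77 = 0x03.
P[3]: S = E(K, 0x77) = 0x1A; 0xF9 ⊕ 0x1A = 0xE3.
P[4]: S = E(K, 0x1A) = 0x2F; 0x9D ⊕ 0x2F = 0xB2.
P[5]: S = E(K, 0x2F) = 0x42; 0x4A ⊕ 0x42 = 0x08.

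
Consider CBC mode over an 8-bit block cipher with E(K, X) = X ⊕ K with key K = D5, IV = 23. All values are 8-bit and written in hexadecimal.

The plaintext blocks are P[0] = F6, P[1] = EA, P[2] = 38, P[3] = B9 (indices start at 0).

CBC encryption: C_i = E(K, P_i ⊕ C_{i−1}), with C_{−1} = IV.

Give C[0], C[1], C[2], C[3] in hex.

C[0]: P[0] ⊕ 23 = D5; E(K, D5) = 00.
C[1]: P[1] ⊕ 00 = EA; E(K, EA) = 3F.
C[2]: P[2] ⊕ 3F = 07; E(K, 07) = D2.
C[3]: P[3] ⊕ D2 = 6B; E(K, 6B) = BE.

C[0] = 00, C[1] = 3F, C[2] = D2, C[3] = BE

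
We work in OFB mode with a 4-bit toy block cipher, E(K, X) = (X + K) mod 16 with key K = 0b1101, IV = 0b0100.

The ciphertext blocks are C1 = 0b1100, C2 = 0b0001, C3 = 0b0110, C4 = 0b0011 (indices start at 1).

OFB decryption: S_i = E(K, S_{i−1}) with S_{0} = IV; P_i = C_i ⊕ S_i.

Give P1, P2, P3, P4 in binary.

P1: S = E(K, 0b0100) = 0b0001; 0b1100 ⊕ 0b0001 = 0b1101.
P2: S = E(K, 0b0001) = 0b1110; 0b0001 ⊕ 0b1110 = 0b1111.
P3: S = E(K, 0b1110) = 0b1011; 0b0110 ⊕ 0b1011 = 0b1101.
P4: S = E(K, 0b1011) = 0b1000; 0b0011 ⊕ 0b1000 = 0b1011.

P1 = 0b1101, P2 = 0b1111, P3 = 0b1101, P4 = 0b1011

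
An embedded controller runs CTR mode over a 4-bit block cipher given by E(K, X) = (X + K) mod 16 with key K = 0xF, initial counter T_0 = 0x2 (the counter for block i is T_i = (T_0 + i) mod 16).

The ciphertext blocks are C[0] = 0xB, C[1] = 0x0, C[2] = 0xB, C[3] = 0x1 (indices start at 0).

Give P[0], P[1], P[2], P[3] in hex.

CTR decryption: S_i = E(K, T_i) where T_i is the counter for block i; P_i = C_i ⊕ S_i.
P[0]: T = 0x2, S = E(K, T) = 0x1; 0xB ⊕ 0x1 = 0xA.
P[1]: T = 0x3, S = E(K, T) = 0x2; 0x0 ⊕ 0x2 = 0x2.
P[2]: T = 0x4, S = E(K, T) = 0x3; 0xB ⊕ 0x3 = 0x8.
P[3]: T = 0x5, S = E(K, T) = 0x4; 0x1 ⊕ 0x4 = 0x5.

P[0] = 0xA, P[1] = 0x2, P[2] = 0x8, P[3] = 0x5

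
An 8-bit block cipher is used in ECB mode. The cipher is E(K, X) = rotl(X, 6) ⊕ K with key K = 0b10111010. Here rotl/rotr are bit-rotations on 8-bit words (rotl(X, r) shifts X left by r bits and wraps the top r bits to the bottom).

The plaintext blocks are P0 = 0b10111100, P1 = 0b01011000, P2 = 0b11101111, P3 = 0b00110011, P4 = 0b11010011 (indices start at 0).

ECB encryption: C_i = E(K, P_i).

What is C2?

C2: E(K, 0b11101111) = 0b01000001.

C2 = 0b01000001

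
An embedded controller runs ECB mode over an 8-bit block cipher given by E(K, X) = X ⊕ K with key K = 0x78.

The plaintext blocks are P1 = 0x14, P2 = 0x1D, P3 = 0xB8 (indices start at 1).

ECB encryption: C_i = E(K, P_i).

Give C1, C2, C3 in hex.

C1 = 0x6C, C2 = 0x65, C3 = 0xC0

C1: E(K, 0x14) = 0x6C.
C2: E(K, 0x1D) = 0x65.
C3: E(K, 0xB8) = 0xC0.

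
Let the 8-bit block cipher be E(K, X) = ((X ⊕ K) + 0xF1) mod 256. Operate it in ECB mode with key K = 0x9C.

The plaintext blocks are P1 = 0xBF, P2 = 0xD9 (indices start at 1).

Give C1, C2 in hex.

C1 = 0x14, C2 = 0x36

ECB encryption: C_i = E(K, P_i).
C1: E(K, 0xBF) = 0x14.
C2: E(K, 0xD9) = 0x36.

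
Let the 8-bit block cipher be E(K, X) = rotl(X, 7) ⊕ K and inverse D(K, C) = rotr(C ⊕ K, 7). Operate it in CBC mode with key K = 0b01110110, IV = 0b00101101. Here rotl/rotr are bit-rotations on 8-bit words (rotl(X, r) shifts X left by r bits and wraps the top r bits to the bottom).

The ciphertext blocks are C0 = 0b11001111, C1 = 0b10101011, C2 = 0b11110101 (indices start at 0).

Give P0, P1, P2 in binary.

CBC decryption: P_i = D(K, C_i) ⊕ C_{i−1}, with C_{−1} = IV.
P0: D(K, 0b11001111) = 0b01110011; 0b01110011 ⊕ 0b00101101 = 0b01011110.
P1: D(K, 0b10101011) = 0b10111011; 0b10111011 ⊕ 0b11001111 = 0b01110100.
P2: D(K, 0b11110101) = 0b00000111; 0b00000111 ⊕ 0b10101011 = 0b10101100.

P0 = 0b01011110, P1 = 0b01110100, P2 = 0b10101100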